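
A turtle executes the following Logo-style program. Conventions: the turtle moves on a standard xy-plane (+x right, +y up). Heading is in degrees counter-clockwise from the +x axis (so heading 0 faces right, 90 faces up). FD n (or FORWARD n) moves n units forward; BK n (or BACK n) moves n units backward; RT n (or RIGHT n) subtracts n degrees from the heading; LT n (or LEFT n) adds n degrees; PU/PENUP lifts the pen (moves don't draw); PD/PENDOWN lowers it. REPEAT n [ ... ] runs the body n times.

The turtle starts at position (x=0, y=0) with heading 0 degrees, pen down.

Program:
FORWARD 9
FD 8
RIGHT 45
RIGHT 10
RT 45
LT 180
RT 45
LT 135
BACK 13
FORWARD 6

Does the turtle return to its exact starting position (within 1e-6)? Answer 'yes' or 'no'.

Answer: no

Derivation:
Executing turtle program step by step:
Start: pos=(0,0), heading=0, pen down
FD 9: (0,0) -> (9,0) [heading=0, draw]
FD 8: (9,0) -> (17,0) [heading=0, draw]
RT 45: heading 0 -> 315
RT 10: heading 315 -> 305
RT 45: heading 305 -> 260
LT 180: heading 260 -> 80
RT 45: heading 80 -> 35
LT 135: heading 35 -> 170
BK 13: (17,0) -> (29.803,-2.257) [heading=170, draw]
FD 6: (29.803,-2.257) -> (23.894,-1.216) [heading=170, draw]
Final: pos=(23.894,-1.216), heading=170, 4 segment(s) drawn

Start position: (0, 0)
Final position: (23.894, -1.216)
Distance = 23.925; >= 1e-6 -> NOT closed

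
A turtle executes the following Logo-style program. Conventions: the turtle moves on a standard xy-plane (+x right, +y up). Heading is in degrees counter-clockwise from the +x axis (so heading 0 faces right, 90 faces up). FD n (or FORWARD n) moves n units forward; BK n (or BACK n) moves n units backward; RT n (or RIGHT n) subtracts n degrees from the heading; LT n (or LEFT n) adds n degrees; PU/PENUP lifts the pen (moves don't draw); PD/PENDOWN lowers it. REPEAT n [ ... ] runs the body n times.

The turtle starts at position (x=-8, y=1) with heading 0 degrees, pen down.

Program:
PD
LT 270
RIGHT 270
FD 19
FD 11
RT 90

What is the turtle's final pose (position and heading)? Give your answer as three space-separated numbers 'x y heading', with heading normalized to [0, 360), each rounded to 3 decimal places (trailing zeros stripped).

Executing turtle program step by step:
Start: pos=(-8,1), heading=0, pen down
PD: pen down
LT 270: heading 0 -> 270
RT 270: heading 270 -> 0
FD 19: (-8,1) -> (11,1) [heading=0, draw]
FD 11: (11,1) -> (22,1) [heading=0, draw]
RT 90: heading 0 -> 270
Final: pos=(22,1), heading=270, 2 segment(s) drawn

Answer: 22 1 270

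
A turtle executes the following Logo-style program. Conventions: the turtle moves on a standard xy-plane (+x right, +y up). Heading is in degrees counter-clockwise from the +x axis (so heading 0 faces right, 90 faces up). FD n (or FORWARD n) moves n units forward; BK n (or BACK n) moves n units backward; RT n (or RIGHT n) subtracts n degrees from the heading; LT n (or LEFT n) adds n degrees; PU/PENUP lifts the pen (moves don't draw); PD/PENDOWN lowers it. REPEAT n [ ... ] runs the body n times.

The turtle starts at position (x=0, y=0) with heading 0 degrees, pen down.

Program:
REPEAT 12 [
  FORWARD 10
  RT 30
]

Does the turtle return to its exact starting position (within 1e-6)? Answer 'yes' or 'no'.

Answer: yes

Derivation:
Executing turtle program step by step:
Start: pos=(0,0), heading=0, pen down
REPEAT 12 [
  -- iteration 1/12 --
  FD 10: (0,0) -> (10,0) [heading=0, draw]
  RT 30: heading 0 -> 330
  -- iteration 2/12 --
  FD 10: (10,0) -> (18.66,-5) [heading=330, draw]
  RT 30: heading 330 -> 300
  -- iteration 3/12 --
  FD 10: (18.66,-5) -> (23.66,-13.66) [heading=300, draw]
  RT 30: heading 300 -> 270
  -- iteration 4/12 --
  FD 10: (23.66,-13.66) -> (23.66,-23.66) [heading=270, draw]
  RT 30: heading 270 -> 240
  -- iteration 5/12 --
  FD 10: (23.66,-23.66) -> (18.66,-32.321) [heading=240, draw]
  RT 30: heading 240 -> 210
  -- iteration 6/12 --
  FD 10: (18.66,-32.321) -> (10,-37.321) [heading=210, draw]
  RT 30: heading 210 -> 180
  -- iteration 7/12 --
  FD 10: (10,-37.321) -> (0,-37.321) [heading=180, draw]
  RT 30: heading 180 -> 150
  -- iteration 8/12 --
  FD 10: (0,-37.321) -> (-8.66,-32.321) [heading=150, draw]
  RT 30: heading 150 -> 120
  -- iteration 9/12 --
  FD 10: (-8.66,-32.321) -> (-13.66,-23.66) [heading=120, draw]
  RT 30: heading 120 -> 90
  -- iteration 10/12 --
  FD 10: (-13.66,-23.66) -> (-13.66,-13.66) [heading=90, draw]
  RT 30: heading 90 -> 60
  -- iteration 11/12 --
  FD 10: (-13.66,-13.66) -> (-8.66,-5) [heading=60, draw]
  RT 30: heading 60 -> 30
  -- iteration 12/12 --
  FD 10: (-8.66,-5) -> (0,0) [heading=30, draw]
  RT 30: heading 30 -> 0
]
Final: pos=(0,0), heading=0, 12 segment(s) drawn

Start position: (0, 0)
Final position: (0, 0)
Distance = 0; < 1e-6 -> CLOSED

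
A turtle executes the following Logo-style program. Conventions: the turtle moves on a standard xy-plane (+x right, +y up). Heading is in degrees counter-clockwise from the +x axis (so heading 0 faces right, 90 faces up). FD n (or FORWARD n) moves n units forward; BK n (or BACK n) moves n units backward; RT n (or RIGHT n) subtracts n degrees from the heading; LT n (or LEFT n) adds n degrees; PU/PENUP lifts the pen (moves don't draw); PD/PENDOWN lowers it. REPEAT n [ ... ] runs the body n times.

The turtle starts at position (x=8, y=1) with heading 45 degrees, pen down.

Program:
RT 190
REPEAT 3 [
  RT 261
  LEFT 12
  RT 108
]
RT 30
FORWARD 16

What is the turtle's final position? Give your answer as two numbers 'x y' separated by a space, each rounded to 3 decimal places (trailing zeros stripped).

Answer: -7.525 -2.871

Derivation:
Executing turtle program step by step:
Start: pos=(8,1), heading=45, pen down
RT 190: heading 45 -> 215
REPEAT 3 [
  -- iteration 1/3 --
  RT 261: heading 215 -> 314
  LT 12: heading 314 -> 326
  RT 108: heading 326 -> 218
  -- iteration 2/3 --
  RT 261: heading 218 -> 317
  LT 12: heading 317 -> 329
  RT 108: heading 329 -> 221
  -- iteration 3/3 --
  RT 261: heading 221 -> 320
  LT 12: heading 320 -> 332
  RT 108: heading 332 -> 224
]
RT 30: heading 224 -> 194
FD 16: (8,1) -> (-7.525,-2.871) [heading=194, draw]
Final: pos=(-7.525,-2.871), heading=194, 1 segment(s) drawn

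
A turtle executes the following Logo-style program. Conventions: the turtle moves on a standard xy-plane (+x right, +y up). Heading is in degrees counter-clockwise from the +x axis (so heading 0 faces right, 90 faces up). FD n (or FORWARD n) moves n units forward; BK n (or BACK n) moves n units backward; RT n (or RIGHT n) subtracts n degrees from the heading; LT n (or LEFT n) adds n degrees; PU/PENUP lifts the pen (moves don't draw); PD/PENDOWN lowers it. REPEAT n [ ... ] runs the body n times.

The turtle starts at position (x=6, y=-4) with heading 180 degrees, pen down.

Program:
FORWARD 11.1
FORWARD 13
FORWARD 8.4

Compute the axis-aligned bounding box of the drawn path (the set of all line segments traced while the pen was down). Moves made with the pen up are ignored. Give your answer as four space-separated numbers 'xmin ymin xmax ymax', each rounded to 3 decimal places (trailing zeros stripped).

Executing turtle program step by step:
Start: pos=(6,-4), heading=180, pen down
FD 11.1: (6,-4) -> (-5.1,-4) [heading=180, draw]
FD 13: (-5.1,-4) -> (-18.1,-4) [heading=180, draw]
FD 8.4: (-18.1,-4) -> (-26.5,-4) [heading=180, draw]
Final: pos=(-26.5,-4), heading=180, 3 segment(s) drawn

Segment endpoints: x in {-26.5, -18.1, -5.1, 6}, y in {-4, -4, -4, -4}
xmin=-26.5, ymin=-4, xmax=6, ymax=-4

Answer: -26.5 -4 6 -4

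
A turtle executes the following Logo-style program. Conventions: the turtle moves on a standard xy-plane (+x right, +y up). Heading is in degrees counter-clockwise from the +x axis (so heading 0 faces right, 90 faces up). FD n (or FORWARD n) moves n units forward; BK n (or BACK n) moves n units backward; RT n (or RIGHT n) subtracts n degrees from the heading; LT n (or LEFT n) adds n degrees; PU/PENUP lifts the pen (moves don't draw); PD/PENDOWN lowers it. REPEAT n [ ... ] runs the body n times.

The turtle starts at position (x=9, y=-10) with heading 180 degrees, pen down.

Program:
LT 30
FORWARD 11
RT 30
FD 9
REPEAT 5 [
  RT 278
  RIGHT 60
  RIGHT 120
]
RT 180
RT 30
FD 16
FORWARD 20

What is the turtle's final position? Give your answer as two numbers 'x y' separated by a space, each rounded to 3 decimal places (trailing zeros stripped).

Answer: -43.355 -27.813

Derivation:
Executing turtle program step by step:
Start: pos=(9,-10), heading=180, pen down
LT 30: heading 180 -> 210
FD 11: (9,-10) -> (-0.526,-15.5) [heading=210, draw]
RT 30: heading 210 -> 180
FD 9: (-0.526,-15.5) -> (-9.526,-15.5) [heading=180, draw]
REPEAT 5 [
  -- iteration 1/5 --
  RT 278: heading 180 -> 262
  RT 60: heading 262 -> 202
  RT 120: heading 202 -> 82
  -- iteration 2/5 --
  RT 278: heading 82 -> 164
  RT 60: heading 164 -> 104
  RT 120: heading 104 -> 344
  -- iteration 3/5 --
  RT 278: heading 344 -> 66
  RT 60: heading 66 -> 6
  RT 120: heading 6 -> 246
  -- iteration 4/5 --
  RT 278: heading 246 -> 328
  RT 60: heading 328 -> 268
  RT 120: heading 268 -> 148
  -- iteration 5/5 --
  RT 278: heading 148 -> 230
  RT 60: heading 230 -> 170
  RT 120: heading 170 -> 50
]
RT 180: heading 50 -> 230
RT 30: heading 230 -> 200
FD 16: (-9.526,-15.5) -> (-24.561,-20.972) [heading=200, draw]
FD 20: (-24.561,-20.972) -> (-43.355,-27.813) [heading=200, draw]
Final: pos=(-43.355,-27.813), heading=200, 4 segment(s) drawn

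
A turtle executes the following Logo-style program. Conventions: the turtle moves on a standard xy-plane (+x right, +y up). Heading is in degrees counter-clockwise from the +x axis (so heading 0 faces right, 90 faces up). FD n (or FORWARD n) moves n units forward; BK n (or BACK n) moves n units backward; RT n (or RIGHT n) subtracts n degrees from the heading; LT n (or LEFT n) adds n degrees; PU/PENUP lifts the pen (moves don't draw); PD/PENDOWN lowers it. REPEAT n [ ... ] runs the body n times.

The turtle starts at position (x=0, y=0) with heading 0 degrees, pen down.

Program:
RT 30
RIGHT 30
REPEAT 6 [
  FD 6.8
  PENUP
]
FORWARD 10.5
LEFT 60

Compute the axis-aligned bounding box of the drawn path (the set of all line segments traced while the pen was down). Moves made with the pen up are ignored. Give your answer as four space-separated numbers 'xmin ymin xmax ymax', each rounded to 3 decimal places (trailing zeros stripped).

Answer: 0 -5.889 3.4 0

Derivation:
Executing turtle program step by step:
Start: pos=(0,0), heading=0, pen down
RT 30: heading 0 -> 330
RT 30: heading 330 -> 300
REPEAT 6 [
  -- iteration 1/6 --
  FD 6.8: (0,0) -> (3.4,-5.889) [heading=300, draw]
  PU: pen up
  -- iteration 2/6 --
  FD 6.8: (3.4,-5.889) -> (6.8,-11.778) [heading=300, move]
  PU: pen up
  -- iteration 3/6 --
  FD 6.8: (6.8,-11.778) -> (10.2,-17.667) [heading=300, move]
  PU: pen up
  -- iteration 4/6 --
  FD 6.8: (10.2,-17.667) -> (13.6,-23.556) [heading=300, move]
  PU: pen up
  -- iteration 5/6 --
  FD 6.8: (13.6,-23.556) -> (17,-29.445) [heading=300, move]
  PU: pen up
  -- iteration 6/6 --
  FD 6.8: (17,-29.445) -> (20.4,-35.334) [heading=300, move]
  PU: pen up
]
FD 10.5: (20.4,-35.334) -> (25.65,-44.427) [heading=300, move]
LT 60: heading 300 -> 0
Final: pos=(25.65,-44.427), heading=0, 1 segment(s) drawn

Segment endpoints: x in {0, 3.4}, y in {-5.889, 0}
xmin=0, ymin=-5.889, xmax=3.4, ymax=0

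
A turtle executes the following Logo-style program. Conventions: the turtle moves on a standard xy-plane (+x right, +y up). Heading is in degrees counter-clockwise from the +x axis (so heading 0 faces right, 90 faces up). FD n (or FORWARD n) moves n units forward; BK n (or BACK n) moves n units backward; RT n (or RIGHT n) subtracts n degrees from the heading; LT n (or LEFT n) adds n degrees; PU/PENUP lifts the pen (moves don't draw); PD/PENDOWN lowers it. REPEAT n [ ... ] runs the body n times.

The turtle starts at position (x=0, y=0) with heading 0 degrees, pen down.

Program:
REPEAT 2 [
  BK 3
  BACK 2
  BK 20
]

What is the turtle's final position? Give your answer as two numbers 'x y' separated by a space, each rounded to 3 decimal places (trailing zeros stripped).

Answer: -50 0

Derivation:
Executing turtle program step by step:
Start: pos=(0,0), heading=0, pen down
REPEAT 2 [
  -- iteration 1/2 --
  BK 3: (0,0) -> (-3,0) [heading=0, draw]
  BK 2: (-3,0) -> (-5,0) [heading=0, draw]
  BK 20: (-5,0) -> (-25,0) [heading=0, draw]
  -- iteration 2/2 --
  BK 3: (-25,0) -> (-28,0) [heading=0, draw]
  BK 2: (-28,0) -> (-30,0) [heading=0, draw]
  BK 20: (-30,0) -> (-50,0) [heading=0, draw]
]
Final: pos=(-50,0), heading=0, 6 segment(s) drawn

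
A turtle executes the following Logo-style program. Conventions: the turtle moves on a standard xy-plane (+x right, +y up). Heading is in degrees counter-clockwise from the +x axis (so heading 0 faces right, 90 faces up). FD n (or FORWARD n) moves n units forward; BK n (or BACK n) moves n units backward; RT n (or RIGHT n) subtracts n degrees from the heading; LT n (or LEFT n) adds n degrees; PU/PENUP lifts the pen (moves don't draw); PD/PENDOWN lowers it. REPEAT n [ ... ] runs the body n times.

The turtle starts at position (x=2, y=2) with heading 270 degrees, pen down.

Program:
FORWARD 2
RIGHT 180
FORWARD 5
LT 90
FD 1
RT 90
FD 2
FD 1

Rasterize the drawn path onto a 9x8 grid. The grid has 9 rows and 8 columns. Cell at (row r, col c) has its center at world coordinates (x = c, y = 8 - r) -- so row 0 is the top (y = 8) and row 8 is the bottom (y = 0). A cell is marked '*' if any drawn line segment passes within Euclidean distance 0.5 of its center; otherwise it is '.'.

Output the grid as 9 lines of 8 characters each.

Segment 0: (2,2) -> (2,0)
Segment 1: (2,0) -> (2,5)
Segment 2: (2,5) -> (1,5)
Segment 3: (1,5) -> (1,7)
Segment 4: (1,7) -> (1,8)

Answer: .*......
.*......
.*......
.**.....
..*.....
..*.....
..*.....
..*.....
..*.....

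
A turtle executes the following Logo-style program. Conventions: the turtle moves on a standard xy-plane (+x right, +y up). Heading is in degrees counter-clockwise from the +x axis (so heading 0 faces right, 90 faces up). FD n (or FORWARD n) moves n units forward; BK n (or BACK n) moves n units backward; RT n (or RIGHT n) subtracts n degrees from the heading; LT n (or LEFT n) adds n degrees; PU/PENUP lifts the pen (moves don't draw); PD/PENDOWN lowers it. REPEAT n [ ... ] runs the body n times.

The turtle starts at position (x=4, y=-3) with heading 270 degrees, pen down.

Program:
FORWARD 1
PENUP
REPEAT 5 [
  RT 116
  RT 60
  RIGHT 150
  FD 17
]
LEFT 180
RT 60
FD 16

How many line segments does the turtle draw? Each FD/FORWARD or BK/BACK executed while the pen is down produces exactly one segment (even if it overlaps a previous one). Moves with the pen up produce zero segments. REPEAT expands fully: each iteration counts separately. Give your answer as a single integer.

Executing turtle program step by step:
Start: pos=(4,-3), heading=270, pen down
FD 1: (4,-3) -> (4,-4) [heading=270, draw]
PU: pen up
REPEAT 5 [
  -- iteration 1/5 --
  RT 116: heading 270 -> 154
  RT 60: heading 154 -> 94
  RT 150: heading 94 -> 304
  FD 17: (4,-4) -> (13.506,-18.094) [heading=304, move]
  -- iteration 2/5 --
  RT 116: heading 304 -> 188
  RT 60: heading 188 -> 128
  RT 150: heading 128 -> 338
  FD 17: (13.506,-18.094) -> (29.268,-24.462) [heading=338, move]
  -- iteration 3/5 --
  RT 116: heading 338 -> 222
  RT 60: heading 222 -> 162
  RT 150: heading 162 -> 12
  FD 17: (29.268,-24.462) -> (45.897,-20.927) [heading=12, move]
  -- iteration 4/5 --
  RT 116: heading 12 -> 256
  RT 60: heading 256 -> 196
  RT 150: heading 196 -> 46
  FD 17: (45.897,-20.927) -> (57.706,-8.699) [heading=46, move]
  -- iteration 5/5 --
  RT 116: heading 46 -> 290
  RT 60: heading 290 -> 230
  RT 150: heading 230 -> 80
  FD 17: (57.706,-8.699) -> (60.658,8.043) [heading=80, move]
]
LT 180: heading 80 -> 260
RT 60: heading 260 -> 200
FD 16: (60.658,8.043) -> (45.623,2.571) [heading=200, move]
Final: pos=(45.623,2.571), heading=200, 1 segment(s) drawn
Segments drawn: 1

Answer: 1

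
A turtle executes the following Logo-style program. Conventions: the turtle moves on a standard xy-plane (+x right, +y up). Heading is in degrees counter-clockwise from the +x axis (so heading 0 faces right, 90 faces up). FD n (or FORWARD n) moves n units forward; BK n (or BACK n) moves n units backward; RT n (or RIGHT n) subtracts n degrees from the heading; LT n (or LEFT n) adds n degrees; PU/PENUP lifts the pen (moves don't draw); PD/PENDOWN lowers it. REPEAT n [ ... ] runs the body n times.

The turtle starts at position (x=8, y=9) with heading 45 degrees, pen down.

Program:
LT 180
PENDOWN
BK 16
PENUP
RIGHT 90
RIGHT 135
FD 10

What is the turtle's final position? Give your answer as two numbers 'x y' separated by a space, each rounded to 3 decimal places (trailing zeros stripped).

Executing turtle program step by step:
Start: pos=(8,9), heading=45, pen down
LT 180: heading 45 -> 225
PD: pen down
BK 16: (8,9) -> (19.314,20.314) [heading=225, draw]
PU: pen up
RT 90: heading 225 -> 135
RT 135: heading 135 -> 0
FD 10: (19.314,20.314) -> (29.314,20.314) [heading=0, move]
Final: pos=(29.314,20.314), heading=0, 1 segment(s) drawn

Answer: 29.314 20.314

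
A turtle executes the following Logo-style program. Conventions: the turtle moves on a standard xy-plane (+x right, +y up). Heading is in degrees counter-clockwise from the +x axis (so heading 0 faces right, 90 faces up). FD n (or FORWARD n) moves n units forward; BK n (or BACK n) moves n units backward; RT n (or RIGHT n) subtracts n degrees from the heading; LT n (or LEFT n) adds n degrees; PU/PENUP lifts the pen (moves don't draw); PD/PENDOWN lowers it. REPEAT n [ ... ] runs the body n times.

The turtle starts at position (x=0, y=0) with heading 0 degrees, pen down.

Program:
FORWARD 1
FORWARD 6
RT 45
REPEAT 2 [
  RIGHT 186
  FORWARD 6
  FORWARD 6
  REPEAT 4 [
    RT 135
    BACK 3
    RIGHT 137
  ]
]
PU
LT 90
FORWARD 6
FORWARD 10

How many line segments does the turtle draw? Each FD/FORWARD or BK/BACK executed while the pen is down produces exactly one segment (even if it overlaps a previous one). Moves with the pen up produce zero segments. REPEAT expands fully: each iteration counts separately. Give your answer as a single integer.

Executing turtle program step by step:
Start: pos=(0,0), heading=0, pen down
FD 1: (0,0) -> (1,0) [heading=0, draw]
FD 6: (1,0) -> (7,0) [heading=0, draw]
RT 45: heading 0 -> 315
REPEAT 2 [
  -- iteration 1/2 --
  RT 186: heading 315 -> 129
  FD 6: (7,0) -> (3.224,4.663) [heading=129, draw]
  FD 6: (3.224,4.663) -> (-0.552,9.326) [heading=129, draw]
  REPEAT 4 [
    -- iteration 1/4 --
    RT 135: heading 129 -> 354
    BK 3: (-0.552,9.326) -> (-3.535,9.639) [heading=354, draw]
    RT 137: heading 354 -> 217
    -- iteration 2/4 --
    RT 135: heading 217 -> 82
    BK 3: (-3.535,9.639) -> (-3.953,6.669) [heading=82, draw]
    RT 137: heading 82 -> 305
    -- iteration 3/4 --
    RT 135: heading 305 -> 170
    BK 3: (-3.953,6.669) -> (-0.999,6.148) [heading=170, draw]
    RT 137: heading 170 -> 33
    -- iteration 4/4 --
    RT 135: heading 33 -> 258
    BK 3: (-0.999,6.148) -> (-0.375,9.082) [heading=258, draw]
    RT 137: heading 258 -> 121
  ]
  -- iteration 2/2 --
  RT 186: heading 121 -> 295
  FD 6: (-0.375,9.082) -> (2.161,3.644) [heading=295, draw]
  FD 6: (2.161,3.644) -> (4.697,-1.794) [heading=295, draw]
  REPEAT 4 [
    -- iteration 1/4 --
    RT 135: heading 295 -> 160
    BK 3: (4.697,-1.794) -> (7.516,-2.82) [heading=160, draw]
    RT 137: heading 160 -> 23
    -- iteration 2/4 --
    RT 135: heading 23 -> 248
    BK 3: (7.516,-2.82) -> (8.64,-0.038) [heading=248, draw]
    RT 137: heading 248 -> 111
    -- iteration 3/4 --
    RT 135: heading 111 -> 336
    BK 3: (8.64,-0.038) -> (5.899,1.182) [heading=336, draw]
    RT 137: heading 336 -> 199
    -- iteration 4/4 --
    RT 135: heading 199 -> 64
    BK 3: (5.899,1.182) -> (4.584,-1.514) [heading=64, draw]
    RT 137: heading 64 -> 287
  ]
]
PU: pen up
LT 90: heading 287 -> 17
FD 6: (4.584,-1.514) -> (10.322,0.24) [heading=17, move]
FD 10: (10.322,0.24) -> (19.885,3.164) [heading=17, move]
Final: pos=(19.885,3.164), heading=17, 14 segment(s) drawn
Segments drawn: 14

Answer: 14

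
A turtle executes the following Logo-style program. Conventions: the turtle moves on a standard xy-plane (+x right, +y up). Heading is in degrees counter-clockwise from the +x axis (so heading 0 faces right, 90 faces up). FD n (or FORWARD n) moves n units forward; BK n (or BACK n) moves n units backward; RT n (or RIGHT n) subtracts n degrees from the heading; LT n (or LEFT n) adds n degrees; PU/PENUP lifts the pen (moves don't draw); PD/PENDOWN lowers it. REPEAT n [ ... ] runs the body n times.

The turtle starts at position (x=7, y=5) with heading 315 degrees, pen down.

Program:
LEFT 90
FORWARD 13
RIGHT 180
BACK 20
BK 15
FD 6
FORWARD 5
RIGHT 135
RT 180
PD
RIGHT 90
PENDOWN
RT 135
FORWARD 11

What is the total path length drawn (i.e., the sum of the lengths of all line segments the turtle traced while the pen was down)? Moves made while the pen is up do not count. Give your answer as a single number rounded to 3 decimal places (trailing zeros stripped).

Executing turtle program step by step:
Start: pos=(7,5), heading=315, pen down
LT 90: heading 315 -> 45
FD 13: (7,5) -> (16.192,14.192) [heading=45, draw]
RT 180: heading 45 -> 225
BK 20: (16.192,14.192) -> (30.335,28.335) [heading=225, draw]
BK 15: (30.335,28.335) -> (40.941,38.941) [heading=225, draw]
FD 6: (40.941,38.941) -> (36.698,34.698) [heading=225, draw]
FD 5: (36.698,34.698) -> (33.163,31.163) [heading=225, draw]
RT 135: heading 225 -> 90
RT 180: heading 90 -> 270
PD: pen down
RT 90: heading 270 -> 180
PD: pen down
RT 135: heading 180 -> 45
FD 11: (33.163,31.163) -> (40.941,38.941) [heading=45, draw]
Final: pos=(40.941,38.941), heading=45, 6 segment(s) drawn

Segment lengths:
  seg 1: (7,5) -> (16.192,14.192), length = 13
  seg 2: (16.192,14.192) -> (30.335,28.335), length = 20
  seg 3: (30.335,28.335) -> (40.941,38.941), length = 15
  seg 4: (40.941,38.941) -> (36.698,34.698), length = 6
  seg 5: (36.698,34.698) -> (33.163,31.163), length = 5
  seg 6: (33.163,31.163) -> (40.941,38.941), length = 11
Total = 70

Answer: 70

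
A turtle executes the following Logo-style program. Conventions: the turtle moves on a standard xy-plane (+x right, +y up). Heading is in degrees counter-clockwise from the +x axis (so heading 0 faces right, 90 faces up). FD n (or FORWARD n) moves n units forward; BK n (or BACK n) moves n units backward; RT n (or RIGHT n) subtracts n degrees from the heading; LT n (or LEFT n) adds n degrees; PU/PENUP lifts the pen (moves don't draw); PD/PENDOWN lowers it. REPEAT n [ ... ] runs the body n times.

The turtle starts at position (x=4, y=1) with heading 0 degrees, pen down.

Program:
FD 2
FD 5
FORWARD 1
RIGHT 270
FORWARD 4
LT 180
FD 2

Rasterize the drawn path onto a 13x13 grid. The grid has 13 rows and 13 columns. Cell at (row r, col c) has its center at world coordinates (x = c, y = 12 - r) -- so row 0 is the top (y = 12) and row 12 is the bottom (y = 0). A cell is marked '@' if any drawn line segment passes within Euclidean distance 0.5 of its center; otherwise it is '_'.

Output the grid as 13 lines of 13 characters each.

Segment 0: (4,1) -> (6,1)
Segment 1: (6,1) -> (11,1)
Segment 2: (11,1) -> (12,1)
Segment 3: (12,1) -> (12,5)
Segment 4: (12,5) -> (12,3)

Answer: _____________
_____________
_____________
_____________
_____________
_____________
_____________
____________@
____________@
____________@
____________@
____@@@@@@@@@
_____________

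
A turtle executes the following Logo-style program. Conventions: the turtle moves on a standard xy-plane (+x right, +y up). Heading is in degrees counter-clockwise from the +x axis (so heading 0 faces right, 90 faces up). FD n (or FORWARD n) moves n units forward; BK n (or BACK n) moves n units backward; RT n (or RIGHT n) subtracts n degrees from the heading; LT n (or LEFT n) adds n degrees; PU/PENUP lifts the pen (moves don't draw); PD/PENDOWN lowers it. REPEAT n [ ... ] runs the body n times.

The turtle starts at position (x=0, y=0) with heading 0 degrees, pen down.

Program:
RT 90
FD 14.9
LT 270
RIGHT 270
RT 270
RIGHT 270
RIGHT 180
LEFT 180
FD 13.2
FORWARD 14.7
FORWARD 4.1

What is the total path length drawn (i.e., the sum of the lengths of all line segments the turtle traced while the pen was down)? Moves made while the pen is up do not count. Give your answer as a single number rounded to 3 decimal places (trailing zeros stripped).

Answer: 46.9

Derivation:
Executing turtle program step by step:
Start: pos=(0,0), heading=0, pen down
RT 90: heading 0 -> 270
FD 14.9: (0,0) -> (0,-14.9) [heading=270, draw]
LT 270: heading 270 -> 180
RT 270: heading 180 -> 270
RT 270: heading 270 -> 0
RT 270: heading 0 -> 90
RT 180: heading 90 -> 270
LT 180: heading 270 -> 90
FD 13.2: (0,-14.9) -> (0,-1.7) [heading=90, draw]
FD 14.7: (0,-1.7) -> (0,13) [heading=90, draw]
FD 4.1: (0,13) -> (0,17.1) [heading=90, draw]
Final: pos=(0,17.1), heading=90, 4 segment(s) drawn

Segment lengths:
  seg 1: (0,0) -> (0,-14.9), length = 14.9
  seg 2: (0,-14.9) -> (0,-1.7), length = 13.2
  seg 3: (0,-1.7) -> (0,13), length = 14.7
  seg 4: (0,13) -> (0,17.1), length = 4.1
Total = 46.9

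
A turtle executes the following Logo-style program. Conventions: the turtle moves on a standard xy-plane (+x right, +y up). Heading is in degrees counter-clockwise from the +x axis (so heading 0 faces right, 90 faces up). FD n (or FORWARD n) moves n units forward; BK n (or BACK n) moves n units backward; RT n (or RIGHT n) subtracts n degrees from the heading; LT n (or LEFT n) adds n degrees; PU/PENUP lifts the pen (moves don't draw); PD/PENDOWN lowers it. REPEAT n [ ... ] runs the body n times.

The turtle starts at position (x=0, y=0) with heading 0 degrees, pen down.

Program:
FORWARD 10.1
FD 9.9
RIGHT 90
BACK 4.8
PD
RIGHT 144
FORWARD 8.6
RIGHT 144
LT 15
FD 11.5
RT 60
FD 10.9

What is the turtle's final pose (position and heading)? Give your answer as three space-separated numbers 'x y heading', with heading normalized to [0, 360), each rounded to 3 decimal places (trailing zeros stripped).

Executing turtle program step by step:
Start: pos=(0,0), heading=0, pen down
FD 10.1: (0,0) -> (10.1,0) [heading=0, draw]
FD 9.9: (10.1,0) -> (20,0) [heading=0, draw]
RT 90: heading 0 -> 270
BK 4.8: (20,0) -> (20,4.8) [heading=270, draw]
PD: pen down
RT 144: heading 270 -> 126
FD 8.6: (20,4.8) -> (14.945,11.758) [heading=126, draw]
RT 144: heading 126 -> 342
LT 15: heading 342 -> 357
FD 11.5: (14.945,11.758) -> (26.429,11.156) [heading=357, draw]
RT 60: heading 357 -> 297
FD 10.9: (26.429,11.156) -> (31.378,1.444) [heading=297, draw]
Final: pos=(31.378,1.444), heading=297, 6 segment(s) drawn

Answer: 31.378 1.444 297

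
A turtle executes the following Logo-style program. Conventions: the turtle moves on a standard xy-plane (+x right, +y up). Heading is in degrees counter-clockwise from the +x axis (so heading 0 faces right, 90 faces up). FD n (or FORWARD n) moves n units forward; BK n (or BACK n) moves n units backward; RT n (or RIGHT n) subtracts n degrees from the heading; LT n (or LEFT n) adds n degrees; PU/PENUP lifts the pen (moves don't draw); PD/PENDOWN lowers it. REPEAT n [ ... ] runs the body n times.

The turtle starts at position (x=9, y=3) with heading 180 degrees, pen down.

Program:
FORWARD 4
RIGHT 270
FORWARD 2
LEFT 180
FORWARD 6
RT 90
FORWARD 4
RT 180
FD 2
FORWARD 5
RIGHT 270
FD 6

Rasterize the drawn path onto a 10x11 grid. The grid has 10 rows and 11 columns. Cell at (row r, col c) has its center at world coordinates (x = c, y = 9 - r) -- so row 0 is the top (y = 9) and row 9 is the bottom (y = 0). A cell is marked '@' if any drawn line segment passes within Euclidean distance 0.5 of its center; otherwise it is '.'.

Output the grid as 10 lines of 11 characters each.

Segment 0: (9,3) -> (5,3)
Segment 1: (5,3) -> (5,1)
Segment 2: (5,1) -> (5,7)
Segment 3: (5,7) -> (9,7)
Segment 4: (9,7) -> (7,7)
Segment 5: (7,7) -> (2,7)
Segment 6: (2,7) -> (2,1)

Answer: ...........
...........
..@@@@@@@@.
..@..@.....
..@..@.....
..@..@.....
..@..@@@@@.
..@..@.....
..@..@.....
...........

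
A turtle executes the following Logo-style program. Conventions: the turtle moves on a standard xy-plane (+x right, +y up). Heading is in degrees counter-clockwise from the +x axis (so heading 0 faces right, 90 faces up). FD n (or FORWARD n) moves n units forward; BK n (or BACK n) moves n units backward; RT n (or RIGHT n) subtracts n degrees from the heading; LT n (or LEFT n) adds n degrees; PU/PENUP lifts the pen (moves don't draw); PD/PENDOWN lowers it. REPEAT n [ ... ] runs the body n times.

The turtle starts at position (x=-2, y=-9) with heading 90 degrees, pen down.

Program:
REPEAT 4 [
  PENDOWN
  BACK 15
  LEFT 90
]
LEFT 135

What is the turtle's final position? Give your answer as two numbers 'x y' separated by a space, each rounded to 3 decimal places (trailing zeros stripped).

Answer: -2 -9

Derivation:
Executing turtle program step by step:
Start: pos=(-2,-9), heading=90, pen down
REPEAT 4 [
  -- iteration 1/4 --
  PD: pen down
  BK 15: (-2,-9) -> (-2,-24) [heading=90, draw]
  LT 90: heading 90 -> 180
  -- iteration 2/4 --
  PD: pen down
  BK 15: (-2,-24) -> (13,-24) [heading=180, draw]
  LT 90: heading 180 -> 270
  -- iteration 3/4 --
  PD: pen down
  BK 15: (13,-24) -> (13,-9) [heading=270, draw]
  LT 90: heading 270 -> 0
  -- iteration 4/4 --
  PD: pen down
  BK 15: (13,-9) -> (-2,-9) [heading=0, draw]
  LT 90: heading 0 -> 90
]
LT 135: heading 90 -> 225
Final: pos=(-2,-9), heading=225, 4 segment(s) drawn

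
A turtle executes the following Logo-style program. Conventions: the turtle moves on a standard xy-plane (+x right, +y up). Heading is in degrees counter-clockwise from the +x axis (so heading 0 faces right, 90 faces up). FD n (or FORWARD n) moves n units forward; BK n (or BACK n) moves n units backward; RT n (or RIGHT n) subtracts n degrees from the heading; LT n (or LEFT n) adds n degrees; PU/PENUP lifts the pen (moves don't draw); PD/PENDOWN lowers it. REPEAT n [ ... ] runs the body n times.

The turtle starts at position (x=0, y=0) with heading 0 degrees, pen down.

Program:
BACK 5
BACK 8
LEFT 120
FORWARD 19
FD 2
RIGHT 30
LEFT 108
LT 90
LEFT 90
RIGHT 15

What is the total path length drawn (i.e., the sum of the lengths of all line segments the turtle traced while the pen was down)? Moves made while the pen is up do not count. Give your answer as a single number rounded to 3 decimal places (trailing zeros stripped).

Executing turtle program step by step:
Start: pos=(0,0), heading=0, pen down
BK 5: (0,0) -> (-5,0) [heading=0, draw]
BK 8: (-5,0) -> (-13,0) [heading=0, draw]
LT 120: heading 0 -> 120
FD 19: (-13,0) -> (-22.5,16.454) [heading=120, draw]
FD 2: (-22.5,16.454) -> (-23.5,18.187) [heading=120, draw]
RT 30: heading 120 -> 90
LT 108: heading 90 -> 198
LT 90: heading 198 -> 288
LT 90: heading 288 -> 18
RT 15: heading 18 -> 3
Final: pos=(-23.5,18.187), heading=3, 4 segment(s) drawn

Segment lengths:
  seg 1: (0,0) -> (-5,0), length = 5
  seg 2: (-5,0) -> (-13,0), length = 8
  seg 3: (-13,0) -> (-22.5,16.454), length = 19
  seg 4: (-22.5,16.454) -> (-23.5,18.187), length = 2
Total = 34

Answer: 34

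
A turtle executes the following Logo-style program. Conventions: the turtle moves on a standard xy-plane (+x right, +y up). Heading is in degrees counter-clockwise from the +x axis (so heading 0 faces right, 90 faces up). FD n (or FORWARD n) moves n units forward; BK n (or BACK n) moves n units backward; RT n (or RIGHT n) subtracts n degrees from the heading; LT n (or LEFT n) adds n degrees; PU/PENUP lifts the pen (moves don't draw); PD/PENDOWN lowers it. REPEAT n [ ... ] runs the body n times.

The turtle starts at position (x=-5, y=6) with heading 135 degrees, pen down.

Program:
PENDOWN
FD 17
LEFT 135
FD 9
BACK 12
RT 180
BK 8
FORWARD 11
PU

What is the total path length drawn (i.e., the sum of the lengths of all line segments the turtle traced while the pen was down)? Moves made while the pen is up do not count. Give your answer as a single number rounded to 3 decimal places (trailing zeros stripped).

Answer: 57

Derivation:
Executing turtle program step by step:
Start: pos=(-5,6), heading=135, pen down
PD: pen down
FD 17: (-5,6) -> (-17.021,18.021) [heading=135, draw]
LT 135: heading 135 -> 270
FD 9: (-17.021,18.021) -> (-17.021,9.021) [heading=270, draw]
BK 12: (-17.021,9.021) -> (-17.021,21.021) [heading=270, draw]
RT 180: heading 270 -> 90
BK 8: (-17.021,21.021) -> (-17.021,13.021) [heading=90, draw]
FD 11: (-17.021,13.021) -> (-17.021,24.021) [heading=90, draw]
PU: pen up
Final: pos=(-17.021,24.021), heading=90, 5 segment(s) drawn

Segment lengths:
  seg 1: (-5,6) -> (-17.021,18.021), length = 17
  seg 2: (-17.021,18.021) -> (-17.021,9.021), length = 9
  seg 3: (-17.021,9.021) -> (-17.021,21.021), length = 12
  seg 4: (-17.021,21.021) -> (-17.021,13.021), length = 8
  seg 5: (-17.021,13.021) -> (-17.021,24.021), length = 11
Total = 57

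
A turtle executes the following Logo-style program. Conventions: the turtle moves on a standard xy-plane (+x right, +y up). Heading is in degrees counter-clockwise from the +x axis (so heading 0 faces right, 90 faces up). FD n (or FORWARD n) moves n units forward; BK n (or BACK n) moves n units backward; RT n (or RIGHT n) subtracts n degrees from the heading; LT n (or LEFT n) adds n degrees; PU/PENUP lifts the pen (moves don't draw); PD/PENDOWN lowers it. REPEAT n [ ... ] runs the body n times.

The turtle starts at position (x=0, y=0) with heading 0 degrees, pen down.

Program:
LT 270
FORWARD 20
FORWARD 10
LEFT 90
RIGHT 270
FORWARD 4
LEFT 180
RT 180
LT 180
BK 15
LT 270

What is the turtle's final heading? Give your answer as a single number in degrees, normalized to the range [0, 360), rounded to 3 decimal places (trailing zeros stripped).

Answer: 180

Derivation:
Executing turtle program step by step:
Start: pos=(0,0), heading=0, pen down
LT 270: heading 0 -> 270
FD 20: (0,0) -> (0,-20) [heading=270, draw]
FD 10: (0,-20) -> (0,-30) [heading=270, draw]
LT 90: heading 270 -> 0
RT 270: heading 0 -> 90
FD 4: (0,-30) -> (0,-26) [heading=90, draw]
LT 180: heading 90 -> 270
RT 180: heading 270 -> 90
LT 180: heading 90 -> 270
BK 15: (0,-26) -> (0,-11) [heading=270, draw]
LT 270: heading 270 -> 180
Final: pos=(0,-11), heading=180, 4 segment(s) drawn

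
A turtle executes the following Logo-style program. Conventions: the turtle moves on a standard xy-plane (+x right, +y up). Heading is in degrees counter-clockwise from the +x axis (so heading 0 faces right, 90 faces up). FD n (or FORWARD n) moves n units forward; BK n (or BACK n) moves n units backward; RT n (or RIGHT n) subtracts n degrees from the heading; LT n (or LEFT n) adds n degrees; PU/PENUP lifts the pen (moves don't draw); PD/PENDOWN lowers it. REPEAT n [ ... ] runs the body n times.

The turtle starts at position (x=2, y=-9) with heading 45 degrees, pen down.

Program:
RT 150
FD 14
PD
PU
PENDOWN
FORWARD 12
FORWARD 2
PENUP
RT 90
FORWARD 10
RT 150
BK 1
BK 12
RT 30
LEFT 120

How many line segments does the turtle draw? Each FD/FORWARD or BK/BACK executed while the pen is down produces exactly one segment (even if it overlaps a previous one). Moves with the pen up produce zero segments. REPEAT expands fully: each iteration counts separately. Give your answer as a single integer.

Answer: 3

Derivation:
Executing turtle program step by step:
Start: pos=(2,-9), heading=45, pen down
RT 150: heading 45 -> 255
FD 14: (2,-9) -> (-1.623,-22.523) [heading=255, draw]
PD: pen down
PU: pen up
PD: pen down
FD 12: (-1.623,-22.523) -> (-4.729,-34.114) [heading=255, draw]
FD 2: (-4.729,-34.114) -> (-5.247,-36.046) [heading=255, draw]
PU: pen up
RT 90: heading 255 -> 165
FD 10: (-5.247,-36.046) -> (-14.906,-33.458) [heading=165, move]
RT 150: heading 165 -> 15
BK 1: (-14.906,-33.458) -> (-15.872,-33.717) [heading=15, move]
BK 12: (-15.872,-33.717) -> (-27.463,-36.822) [heading=15, move]
RT 30: heading 15 -> 345
LT 120: heading 345 -> 105
Final: pos=(-27.463,-36.822), heading=105, 3 segment(s) drawn
Segments drawn: 3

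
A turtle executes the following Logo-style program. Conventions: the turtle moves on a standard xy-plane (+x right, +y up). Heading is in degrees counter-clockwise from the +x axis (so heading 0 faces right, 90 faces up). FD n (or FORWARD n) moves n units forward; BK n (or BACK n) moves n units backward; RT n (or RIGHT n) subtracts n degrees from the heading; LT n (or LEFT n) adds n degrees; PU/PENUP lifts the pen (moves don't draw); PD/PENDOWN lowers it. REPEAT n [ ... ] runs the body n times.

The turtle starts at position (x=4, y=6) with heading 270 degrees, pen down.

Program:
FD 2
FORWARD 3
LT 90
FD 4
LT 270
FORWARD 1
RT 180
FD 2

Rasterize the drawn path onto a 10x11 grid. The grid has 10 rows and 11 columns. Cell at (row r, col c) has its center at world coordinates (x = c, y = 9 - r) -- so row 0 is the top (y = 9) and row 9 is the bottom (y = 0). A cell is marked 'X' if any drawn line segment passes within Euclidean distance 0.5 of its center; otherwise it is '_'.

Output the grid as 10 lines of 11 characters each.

Segment 0: (4,6) -> (4,4)
Segment 1: (4,4) -> (4,1)
Segment 2: (4,1) -> (8,1)
Segment 3: (8,1) -> (8,-0)
Segment 4: (8,-0) -> (8,2)

Answer: ___________
___________
___________
____X______
____X______
____X______
____X______
____X___X__
____XXXXX__
________X__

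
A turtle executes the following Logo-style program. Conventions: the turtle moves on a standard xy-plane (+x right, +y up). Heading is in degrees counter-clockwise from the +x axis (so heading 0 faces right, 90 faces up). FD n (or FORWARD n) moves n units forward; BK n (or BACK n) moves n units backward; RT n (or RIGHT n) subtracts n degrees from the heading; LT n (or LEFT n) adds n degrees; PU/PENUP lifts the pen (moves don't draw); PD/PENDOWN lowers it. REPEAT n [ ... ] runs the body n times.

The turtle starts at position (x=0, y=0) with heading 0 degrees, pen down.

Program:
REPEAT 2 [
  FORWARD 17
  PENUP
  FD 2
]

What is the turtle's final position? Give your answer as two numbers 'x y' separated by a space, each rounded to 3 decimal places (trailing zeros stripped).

Executing turtle program step by step:
Start: pos=(0,0), heading=0, pen down
REPEAT 2 [
  -- iteration 1/2 --
  FD 17: (0,0) -> (17,0) [heading=0, draw]
  PU: pen up
  FD 2: (17,0) -> (19,0) [heading=0, move]
  -- iteration 2/2 --
  FD 17: (19,0) -> (36,0) [heading=0, move]
  PU: pen up
  FD 2: (36,0) -> (38,0) [heading=0, move]
]
Final: pos=(38,0), heading=0, 1 segment(s) drawn

Answer: 38 0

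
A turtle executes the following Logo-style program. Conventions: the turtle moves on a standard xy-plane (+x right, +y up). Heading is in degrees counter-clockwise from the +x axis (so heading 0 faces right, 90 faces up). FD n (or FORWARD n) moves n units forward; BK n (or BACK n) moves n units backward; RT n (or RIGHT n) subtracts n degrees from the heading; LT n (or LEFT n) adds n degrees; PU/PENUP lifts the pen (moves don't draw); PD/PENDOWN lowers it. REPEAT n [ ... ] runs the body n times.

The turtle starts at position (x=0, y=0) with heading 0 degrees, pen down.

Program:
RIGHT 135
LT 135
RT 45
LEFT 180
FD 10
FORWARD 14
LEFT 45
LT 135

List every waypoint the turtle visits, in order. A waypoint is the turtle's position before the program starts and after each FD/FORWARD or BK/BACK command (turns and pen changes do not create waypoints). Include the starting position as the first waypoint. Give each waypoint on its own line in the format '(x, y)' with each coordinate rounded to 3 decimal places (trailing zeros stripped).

Answer: (0, 0)
(-7.071, 7.071)
(-16.971, 16.971)

Derivation:
Executing turtle program step by step:
Start: pos=(0,0), heading=0, pen down
RT 135: heading 0 -> 225
LT 135: heading 225 -> 0
RT 45: heading 0 -> 315
LT 180: heading 315 -> 135
FD 10: (0,0) -> (-7.071,7.071) [heading=135, draw]
FD 14: (-7.071,7.071) -> (-16.971,16.971) [heading=135, draw]
LT 45: heading 135 -> 180
LT 135: heading 180 -> 315
Final: pos=(-16.971,16.971), heading=315, 2 segment(s) drawn
Waypoints (3 total):
(0, 0)
(-7.071, 7.071)
(-16.971, 16.971)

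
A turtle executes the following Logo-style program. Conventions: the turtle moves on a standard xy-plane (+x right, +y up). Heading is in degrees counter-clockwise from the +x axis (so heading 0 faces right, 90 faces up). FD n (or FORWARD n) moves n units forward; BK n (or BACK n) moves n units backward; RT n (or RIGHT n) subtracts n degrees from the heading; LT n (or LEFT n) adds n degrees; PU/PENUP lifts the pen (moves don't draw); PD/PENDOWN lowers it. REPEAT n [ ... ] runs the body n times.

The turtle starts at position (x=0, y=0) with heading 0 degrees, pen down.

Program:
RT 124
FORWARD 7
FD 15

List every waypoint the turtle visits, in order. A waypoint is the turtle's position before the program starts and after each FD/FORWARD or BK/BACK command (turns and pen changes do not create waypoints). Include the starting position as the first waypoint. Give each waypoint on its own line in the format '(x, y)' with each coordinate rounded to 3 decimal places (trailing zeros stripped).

Executing turtle program step by step:
Start: pos=(0,0), heading=0, pen down
RT 124: heading 0 -> 236
FD 7: (0,0) -> (-3.914,-5.803) [heading=236, draw]
FD 15: (-3.914,-5.803) -> (-12.302,-18.239) [heading=236, draw]
Final: pos=(-12.302,-18.239), heading=236, 2 segment(s) drawn
Waypoints (3 total):
(0, 0)
(-3.914, -5.803)
(-12.302, -18.239)

Answer: (0, 0)
(-3.914, -5.803)
(-12.302, -18.239)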